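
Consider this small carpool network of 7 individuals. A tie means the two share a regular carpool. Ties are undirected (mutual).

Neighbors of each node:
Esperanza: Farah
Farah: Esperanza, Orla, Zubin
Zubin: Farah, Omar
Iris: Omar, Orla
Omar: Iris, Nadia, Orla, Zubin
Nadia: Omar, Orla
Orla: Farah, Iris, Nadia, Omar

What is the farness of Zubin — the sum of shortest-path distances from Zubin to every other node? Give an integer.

10

Distances from Zubin: Esperanza:2, Farah:1, Iris:2, Nadia:2, Omar:1, Orla:2.
Sum = 2 + 1 + 2 + 2 + 1 + 2 = 10.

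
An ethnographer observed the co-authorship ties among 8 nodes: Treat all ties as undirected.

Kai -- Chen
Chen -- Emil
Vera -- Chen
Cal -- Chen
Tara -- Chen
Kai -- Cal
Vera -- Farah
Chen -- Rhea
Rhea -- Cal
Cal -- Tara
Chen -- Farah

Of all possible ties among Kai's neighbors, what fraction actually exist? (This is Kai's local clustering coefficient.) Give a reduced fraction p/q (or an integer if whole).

Kai's neighbors: Cal and Chen (k = 2).
Possible neighbor pairs: C(2,2) = 1. Edges among them: Cal–Chen → e = 1.
Clustering(Kai) = 1/1.

1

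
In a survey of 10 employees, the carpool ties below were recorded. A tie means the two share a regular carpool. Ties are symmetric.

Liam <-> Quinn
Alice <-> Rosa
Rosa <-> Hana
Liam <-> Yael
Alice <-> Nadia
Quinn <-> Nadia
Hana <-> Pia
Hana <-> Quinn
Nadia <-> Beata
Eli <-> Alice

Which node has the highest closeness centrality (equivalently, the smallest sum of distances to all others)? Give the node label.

Farness (sum of distances to all others) for each node — Alice:19, Beata:25, Eli:27, Hana:18, Liam:22, Nadia:17, Pia:26, Quinn:16, Rosa:20, Yael:30.
The smallest farness is 16, for Quinn, so Quinn has the highest closeness.

Quinn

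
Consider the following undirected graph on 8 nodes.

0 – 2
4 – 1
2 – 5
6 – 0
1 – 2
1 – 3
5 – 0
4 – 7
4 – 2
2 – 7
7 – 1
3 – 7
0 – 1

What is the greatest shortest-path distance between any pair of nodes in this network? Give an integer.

3

Eccentricity of each node (its greatest distance to any other): 0:2, 1:2, 2:2, 3:3, 4:3, 5:3, 6:3, 7:3.
The maximum eccentricity is 3, realized for instance by the pair 5–3 via 5 – 2 – 7 – 3. So the diameter is 3.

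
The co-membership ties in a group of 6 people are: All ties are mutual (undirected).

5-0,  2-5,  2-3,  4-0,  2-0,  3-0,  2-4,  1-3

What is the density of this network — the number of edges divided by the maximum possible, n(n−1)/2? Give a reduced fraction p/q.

There are 8 edges and 6 nodes, so the maximum possible is C(6,2) = 15.
Density = 8/15.

8/15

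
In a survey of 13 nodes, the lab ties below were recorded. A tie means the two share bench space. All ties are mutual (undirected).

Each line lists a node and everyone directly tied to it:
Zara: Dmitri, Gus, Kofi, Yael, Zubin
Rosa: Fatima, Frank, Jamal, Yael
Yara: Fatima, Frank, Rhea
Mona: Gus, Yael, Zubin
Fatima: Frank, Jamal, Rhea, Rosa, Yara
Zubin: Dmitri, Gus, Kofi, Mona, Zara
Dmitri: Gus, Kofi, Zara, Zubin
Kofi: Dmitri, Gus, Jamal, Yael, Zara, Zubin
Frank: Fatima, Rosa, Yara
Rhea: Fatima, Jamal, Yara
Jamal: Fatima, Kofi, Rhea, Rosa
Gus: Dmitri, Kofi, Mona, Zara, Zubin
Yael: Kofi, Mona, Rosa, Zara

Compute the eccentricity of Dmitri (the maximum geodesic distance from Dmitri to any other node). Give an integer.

Distances from Dmitri: Fatima:3, Frank:4, Gus:1, Jamal:2, Kofi:1, Mona:2, Rhea:3, Rosa:3, Yael:2, Yara:4, Zara:1, Zubin:1.
The largest is 4 (to Yara and Frank), so the eccentricity of Dmitri is 4.

4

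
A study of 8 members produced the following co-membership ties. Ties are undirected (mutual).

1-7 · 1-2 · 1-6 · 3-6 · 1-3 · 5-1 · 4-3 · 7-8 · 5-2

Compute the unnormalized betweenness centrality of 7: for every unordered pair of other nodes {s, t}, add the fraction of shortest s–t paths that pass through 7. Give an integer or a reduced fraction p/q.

Pairs whose geodesics pass through 7 — 8–4: 1; 8–6: 1; 8–5: 1; 8–1: 1; 8–2: 1; 8–3: 1.
All other pairs contribute 0.
Summing the contributions gives betweenness(7) = 6.

6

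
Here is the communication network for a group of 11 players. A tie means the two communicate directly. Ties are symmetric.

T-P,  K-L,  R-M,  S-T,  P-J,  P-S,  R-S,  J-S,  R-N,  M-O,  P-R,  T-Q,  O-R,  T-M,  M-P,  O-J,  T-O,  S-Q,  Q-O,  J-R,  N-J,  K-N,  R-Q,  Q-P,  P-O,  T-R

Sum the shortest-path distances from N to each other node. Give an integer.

Distances from N: J:1, K:1, L:2, M:2, O:2, P:2, Q:2, R:1, S:2, T:2.
Sum = 1 + 1 + 2 + 2 + 2 + 2 + 2 + 1 + 2 + 2 = 17.

17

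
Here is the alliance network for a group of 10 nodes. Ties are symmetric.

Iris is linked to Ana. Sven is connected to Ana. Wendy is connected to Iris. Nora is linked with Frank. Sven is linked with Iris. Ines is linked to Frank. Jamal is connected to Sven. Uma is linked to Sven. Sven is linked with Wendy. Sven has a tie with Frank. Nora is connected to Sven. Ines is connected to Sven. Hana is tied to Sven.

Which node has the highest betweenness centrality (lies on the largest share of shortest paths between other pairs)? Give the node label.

Sven

Unnormalized betweenness of each node: Ana:0, Frank:1/2, Hana:0, Ines:0, Iris:1/2, Jamal:0, Nora:0, Sven:31, Uma:0, Wendy:0.
Sven has the largest value, 31, making it the main broker — the node through which the most shortest paths run.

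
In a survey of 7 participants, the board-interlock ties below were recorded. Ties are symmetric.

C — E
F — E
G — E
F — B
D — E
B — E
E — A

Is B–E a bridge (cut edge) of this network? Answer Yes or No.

No

Even without that edge, B still reaches E via B – F – E, so the network stays connected. Not a bridge.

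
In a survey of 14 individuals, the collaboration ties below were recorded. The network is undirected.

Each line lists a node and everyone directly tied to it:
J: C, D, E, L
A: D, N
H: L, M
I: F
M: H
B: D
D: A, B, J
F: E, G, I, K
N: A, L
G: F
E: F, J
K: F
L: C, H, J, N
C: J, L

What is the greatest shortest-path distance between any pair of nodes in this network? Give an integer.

Eccentricity of each node (its greatest distance to any other): A:5, B:5, C:4, D:4, E:4, F:5, G:6, H:5, I:6, J:3, K:6, L:4, M:6, N:5.
The maximum eccentricity is 6, realized for instance by the pair G–M via G – F – E – J – L – H – M. So the diameter is 6.

6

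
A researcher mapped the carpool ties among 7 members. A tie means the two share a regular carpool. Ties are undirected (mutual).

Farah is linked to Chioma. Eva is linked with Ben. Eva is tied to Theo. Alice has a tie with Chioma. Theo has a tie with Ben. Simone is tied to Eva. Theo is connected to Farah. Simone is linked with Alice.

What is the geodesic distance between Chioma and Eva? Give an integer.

One shortest route is Chioma – Farah – Theo – Eva, which uses 3 edges, and at distance 2 from Chioma we only reach {Simone, Theo}, which does not include Eva. So d(Chioma,Eva) = 3.

3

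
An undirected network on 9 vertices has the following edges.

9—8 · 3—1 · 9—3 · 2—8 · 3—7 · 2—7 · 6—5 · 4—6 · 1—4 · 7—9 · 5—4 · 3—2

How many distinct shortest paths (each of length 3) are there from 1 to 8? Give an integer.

The shortest distance is 3. The length-3 paths are: 1–3–2–8; 1–3–9–8.
That gives 2 distinct shortest paths.

2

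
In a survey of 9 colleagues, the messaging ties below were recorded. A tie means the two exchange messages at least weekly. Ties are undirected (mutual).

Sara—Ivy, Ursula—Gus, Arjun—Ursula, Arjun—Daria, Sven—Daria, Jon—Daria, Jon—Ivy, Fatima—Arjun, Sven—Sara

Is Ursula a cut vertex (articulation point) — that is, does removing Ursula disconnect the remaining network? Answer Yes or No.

Yes

Removing Ursula leaves {Arjun, Daria, Fatima, Ivy, Jon, Sara, and Sven} with no path to {Gus}, so the network splits into 2 components. Ursula is a cut vertex.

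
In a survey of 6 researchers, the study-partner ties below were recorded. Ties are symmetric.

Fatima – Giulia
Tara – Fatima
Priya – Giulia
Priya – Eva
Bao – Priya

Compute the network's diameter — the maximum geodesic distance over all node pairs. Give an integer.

4

Eccentricity of each node (its greatest distance to any other): Bao:4, Eva:4, Fatima:3, Giulia:2, Priya:3, Tara:4.
The maximum eccentricity is 4, realized for instance by the pair Eva–Tara via Eva – Priya – Giulia – Fatima – Tara. So the diameter is 4.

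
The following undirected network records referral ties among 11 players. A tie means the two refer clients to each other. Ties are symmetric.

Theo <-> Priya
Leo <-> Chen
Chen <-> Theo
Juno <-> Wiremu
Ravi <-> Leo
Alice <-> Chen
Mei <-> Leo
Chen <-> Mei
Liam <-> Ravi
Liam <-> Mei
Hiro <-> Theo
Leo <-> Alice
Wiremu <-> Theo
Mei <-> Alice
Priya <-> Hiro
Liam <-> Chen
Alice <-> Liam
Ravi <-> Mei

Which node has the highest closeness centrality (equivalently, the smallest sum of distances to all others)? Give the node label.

Farness (sum of distances to all others) for each node — Alice:21, Chen:16, Hiro:25, Juno:33, Leo:21, Liam:21, Mei:20, Priya:25, Ravi:27, Theo:17, Wiremu:24.
The smallest farness is 16, for Chen, so Chen has the highest closeness.

Chen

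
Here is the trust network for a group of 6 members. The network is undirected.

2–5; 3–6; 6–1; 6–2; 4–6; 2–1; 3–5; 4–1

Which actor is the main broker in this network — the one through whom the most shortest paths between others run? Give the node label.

Unnormalized betweenness of each node: 1:5/6, 2:13/6, 3:5/6, 4:0, 5:1/2, 6:11/3.
6 has the largest value, 11/3, making it the main broker — the node through which the most shortest paths run.

6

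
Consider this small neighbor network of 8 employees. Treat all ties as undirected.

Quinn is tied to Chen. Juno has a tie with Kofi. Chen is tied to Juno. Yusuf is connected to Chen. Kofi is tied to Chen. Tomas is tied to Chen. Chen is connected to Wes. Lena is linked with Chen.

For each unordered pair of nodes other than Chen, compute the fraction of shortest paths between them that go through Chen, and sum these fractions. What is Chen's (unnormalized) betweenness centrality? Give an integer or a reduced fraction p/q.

20

Pairs whose geodesics pass through Chen — Tomas–Kofi: 1; Tomas–Quinn: 1; Tomas–Lena: 1; Tomas–Juno: 1; Tomas–Wes: 1; Tomas–Yusuf: 1; Kofi–Quinn: 1; Kofi–Lena: 1; Kofi–Wes: 1; Kofi–Yusuf: 1; Quinn–Lena: 1; Quinn–Juno: 1; Quinn–Wes: 1; Quinn–Yusuf: 1 … (+6 more pairs).
All other pairs contribute 0.
Summing the contributions gives betweenness(Chen) = 20.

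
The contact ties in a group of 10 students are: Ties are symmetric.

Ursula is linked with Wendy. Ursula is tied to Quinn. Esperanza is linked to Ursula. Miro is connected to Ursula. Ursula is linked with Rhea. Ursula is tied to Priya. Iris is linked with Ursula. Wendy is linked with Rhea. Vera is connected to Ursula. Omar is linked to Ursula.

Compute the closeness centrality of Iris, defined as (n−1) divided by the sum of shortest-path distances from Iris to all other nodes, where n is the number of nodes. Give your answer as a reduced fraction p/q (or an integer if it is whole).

9/17

Distances from Iris: Esperanza:2, Miro:2, Omar:2, Priya:2, Quinn:2, Rhea:2, Ursula:1, Vera:2, Wendy:2. Sum = 17.
n = 10, so closeness = 9/17.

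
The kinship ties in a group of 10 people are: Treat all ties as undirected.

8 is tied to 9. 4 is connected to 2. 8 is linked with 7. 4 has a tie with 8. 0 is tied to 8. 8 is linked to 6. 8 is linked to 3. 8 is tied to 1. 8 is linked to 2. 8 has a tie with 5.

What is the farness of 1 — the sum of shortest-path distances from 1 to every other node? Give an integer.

Distances from 1: 0:2, 2:2, 3:2, 4:2, 5:2, 6:2, 7:2, 8:1, 9:2.
Sum = 2 + 2 + 2 + 2 + 2 + 2 + 2 + 1 + 2 = 17.

17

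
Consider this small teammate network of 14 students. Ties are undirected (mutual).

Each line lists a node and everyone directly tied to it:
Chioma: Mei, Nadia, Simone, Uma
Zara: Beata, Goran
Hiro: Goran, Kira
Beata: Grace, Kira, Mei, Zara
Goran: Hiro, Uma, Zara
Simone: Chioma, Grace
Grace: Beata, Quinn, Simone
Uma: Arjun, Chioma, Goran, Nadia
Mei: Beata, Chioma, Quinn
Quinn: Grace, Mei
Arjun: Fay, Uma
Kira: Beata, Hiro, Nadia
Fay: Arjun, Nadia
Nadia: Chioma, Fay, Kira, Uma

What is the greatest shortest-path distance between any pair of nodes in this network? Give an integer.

4

Eccentricity of each node (its greatest distance to any other): Arjun:4, Beata:4, Chioma:3, Fay:4, Goran:4, Grace:4, Hiro:4, Kira:3, Mei:3, Nadia:3, Quinn:4, Simone:4, Uma:3, Zara:4.
The maximum eccentricity is 4, realized for instance by the pair Goran–Quinn via Goran – Zara – Beata – Grace – Quinn. So the diameter is 4.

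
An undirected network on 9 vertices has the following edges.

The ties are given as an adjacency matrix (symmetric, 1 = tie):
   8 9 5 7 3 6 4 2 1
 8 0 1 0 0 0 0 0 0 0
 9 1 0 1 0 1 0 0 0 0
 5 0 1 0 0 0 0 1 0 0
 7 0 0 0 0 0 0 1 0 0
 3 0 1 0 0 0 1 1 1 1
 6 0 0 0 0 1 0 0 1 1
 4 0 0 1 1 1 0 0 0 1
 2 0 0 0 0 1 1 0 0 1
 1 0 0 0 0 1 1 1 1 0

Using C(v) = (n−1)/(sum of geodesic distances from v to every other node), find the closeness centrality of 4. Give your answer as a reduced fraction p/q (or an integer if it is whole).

Distances from 4: 1:1, 2:2, 3:1, 5:1, 6:2, 7:1, 8:3, 9:2. Sum = 13.
n = 9, so closeness = 8/13.

8/13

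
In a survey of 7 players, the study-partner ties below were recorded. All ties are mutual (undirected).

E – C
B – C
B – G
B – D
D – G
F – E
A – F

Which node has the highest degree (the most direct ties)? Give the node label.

B

Degrees — A:1, B:3, C:2, D:2, E:2, F:2, G:2.
The maximum is 3, attained only by B.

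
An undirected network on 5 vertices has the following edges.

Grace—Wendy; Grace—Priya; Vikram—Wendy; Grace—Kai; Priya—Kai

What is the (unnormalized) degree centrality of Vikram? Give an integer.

1

Vikram is directly tied to Wendy. That is 1 neighbor, so the degree of Vikram is 1.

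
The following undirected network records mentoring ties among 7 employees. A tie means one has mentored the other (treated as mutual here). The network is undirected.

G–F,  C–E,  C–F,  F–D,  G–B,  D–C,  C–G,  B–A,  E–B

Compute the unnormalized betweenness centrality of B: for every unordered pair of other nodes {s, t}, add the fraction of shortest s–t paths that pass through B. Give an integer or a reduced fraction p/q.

11/2

Pairs whose geodesics pass through B — C–A: 2/2; G–A: 1; G–E: 1/2; D–A: 3/3; F–A: 1; A–E: 1.
All other pairs contribute 0.
Summing the contributions gives betweenness(B) = 11/2.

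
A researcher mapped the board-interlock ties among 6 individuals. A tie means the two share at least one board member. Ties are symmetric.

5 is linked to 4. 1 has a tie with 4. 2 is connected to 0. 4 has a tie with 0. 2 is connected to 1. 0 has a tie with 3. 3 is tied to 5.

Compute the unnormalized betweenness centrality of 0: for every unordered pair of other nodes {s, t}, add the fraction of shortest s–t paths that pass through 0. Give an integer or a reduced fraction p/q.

10/3

Pairs whose geodesics pass through 0 — 4–2: 1/2; 4–3: 1/2; 1–3: 2/3; 2–3: 1; 2–5: 2/3.
All other pairs contribute 0.
Summing the contributions gives betweenness(0) = 10/3.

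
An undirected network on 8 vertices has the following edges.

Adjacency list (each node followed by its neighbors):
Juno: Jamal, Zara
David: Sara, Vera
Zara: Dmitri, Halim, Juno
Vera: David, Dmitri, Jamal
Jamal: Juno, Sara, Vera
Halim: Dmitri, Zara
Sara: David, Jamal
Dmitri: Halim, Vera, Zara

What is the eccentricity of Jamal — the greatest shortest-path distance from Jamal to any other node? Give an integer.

3

Distances from Jamal: David:2, Dmitri:2, Halim:3, Juno:1, Sara:1, Vera:1, Zara:2.
The largest is 3 (to Halim), so the eccentricity of Jamal is 3.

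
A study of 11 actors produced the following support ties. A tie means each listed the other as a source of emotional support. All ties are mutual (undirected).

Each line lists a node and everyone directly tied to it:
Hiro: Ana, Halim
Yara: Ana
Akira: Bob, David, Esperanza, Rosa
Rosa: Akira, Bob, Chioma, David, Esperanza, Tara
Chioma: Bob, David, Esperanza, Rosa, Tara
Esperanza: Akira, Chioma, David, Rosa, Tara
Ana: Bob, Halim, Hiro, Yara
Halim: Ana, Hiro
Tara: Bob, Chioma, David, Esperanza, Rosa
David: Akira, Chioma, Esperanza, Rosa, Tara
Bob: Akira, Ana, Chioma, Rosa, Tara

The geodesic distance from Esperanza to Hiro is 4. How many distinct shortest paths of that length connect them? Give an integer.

4

The shortest distance is 4. The length-4 paths are: Esperanza–Rosa–Bob–Ana–Hiro; Esperanza–Tara–Bob–Ana–Hiro; Esperanza–Chioma–Bob–Ana–Hiro; Esperanza–Akira–Bob–Ana–Hiro.
That gives 4 distinct shortest paths.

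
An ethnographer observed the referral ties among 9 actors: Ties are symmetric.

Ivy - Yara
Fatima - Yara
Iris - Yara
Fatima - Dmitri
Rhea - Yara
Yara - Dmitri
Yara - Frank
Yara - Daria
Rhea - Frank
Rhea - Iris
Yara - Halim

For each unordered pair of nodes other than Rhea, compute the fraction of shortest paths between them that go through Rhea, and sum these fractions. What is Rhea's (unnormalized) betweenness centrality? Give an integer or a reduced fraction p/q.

Pairs whose geodesics pass through Rhea — Frank–Iris: 1/2.
All other pairs contribute 0.
Summing the contributions gives betweenness(Rhea) = 1/2.

1/2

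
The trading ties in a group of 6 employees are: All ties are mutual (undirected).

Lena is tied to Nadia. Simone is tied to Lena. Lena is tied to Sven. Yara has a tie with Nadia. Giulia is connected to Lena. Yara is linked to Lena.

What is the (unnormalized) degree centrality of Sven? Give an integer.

1

Sven is directly tied to Lena. That is 1 neighbor, so the degree of Sven is 1.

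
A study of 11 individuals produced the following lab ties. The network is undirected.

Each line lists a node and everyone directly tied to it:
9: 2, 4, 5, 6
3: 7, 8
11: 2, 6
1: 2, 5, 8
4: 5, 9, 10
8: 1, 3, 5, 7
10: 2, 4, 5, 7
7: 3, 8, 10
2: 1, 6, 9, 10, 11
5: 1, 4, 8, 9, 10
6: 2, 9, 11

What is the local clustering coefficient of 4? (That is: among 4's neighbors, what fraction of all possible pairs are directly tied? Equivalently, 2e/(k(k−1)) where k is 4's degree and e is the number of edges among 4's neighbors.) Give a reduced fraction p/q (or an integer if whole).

4's neighbors: 5, 9, and 10 (k = 3).
Possible neighbor pairs: C(3,2) = 3. Edges among them: 5–9, 5–10 → e = 2.
Clustering(4) = 2/3.

2/3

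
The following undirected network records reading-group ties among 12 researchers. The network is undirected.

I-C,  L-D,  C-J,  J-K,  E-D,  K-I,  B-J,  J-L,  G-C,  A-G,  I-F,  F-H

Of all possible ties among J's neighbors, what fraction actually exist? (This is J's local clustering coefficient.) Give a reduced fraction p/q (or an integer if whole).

0

J's neighbors: B, C, K, and L (k = 4).
Possible neighbor pairs: C(4,2) = 6. Edges among them: none → e = 0.
Clustering(J) = 0/6 = 0.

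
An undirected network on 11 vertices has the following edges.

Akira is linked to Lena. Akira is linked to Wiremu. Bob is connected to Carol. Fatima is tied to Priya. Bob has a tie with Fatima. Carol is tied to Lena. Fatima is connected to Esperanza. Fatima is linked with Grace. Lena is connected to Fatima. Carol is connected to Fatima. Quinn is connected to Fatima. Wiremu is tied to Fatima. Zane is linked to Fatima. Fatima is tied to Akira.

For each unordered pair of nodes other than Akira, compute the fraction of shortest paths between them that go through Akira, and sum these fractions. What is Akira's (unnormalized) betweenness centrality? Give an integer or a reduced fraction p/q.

Pairs whose geodesics pass through Akira — Wiremu–Lena: 1/2.
All other pairs contribute 0.
Summing the contributions gives betweenness(Akira) = 1/2.

1/2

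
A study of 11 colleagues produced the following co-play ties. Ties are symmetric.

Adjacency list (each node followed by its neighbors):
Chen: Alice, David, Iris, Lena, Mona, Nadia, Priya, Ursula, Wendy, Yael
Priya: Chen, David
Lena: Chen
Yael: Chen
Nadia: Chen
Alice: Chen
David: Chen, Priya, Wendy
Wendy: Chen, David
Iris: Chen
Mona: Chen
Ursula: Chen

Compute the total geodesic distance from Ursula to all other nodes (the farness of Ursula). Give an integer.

19

Distances from Ursula: Alice:2, Chen:1, David:2, Iris:2, Lena:2, Mona:2, Nadia:2, Priya:2, Wendy:2, Yael:2.
Sum = 2 + 1 + 2 + 2 + 2 + 2 + 2 + 2 + 2 + 2 = 19.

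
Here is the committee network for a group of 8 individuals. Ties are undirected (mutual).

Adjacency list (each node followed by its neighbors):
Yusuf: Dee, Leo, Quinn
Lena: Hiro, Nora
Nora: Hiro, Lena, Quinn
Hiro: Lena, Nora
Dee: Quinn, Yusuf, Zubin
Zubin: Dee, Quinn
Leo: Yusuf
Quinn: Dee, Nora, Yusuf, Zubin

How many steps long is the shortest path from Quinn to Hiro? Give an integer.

One shortest route is Quinn – Nora – Hiro, which uses 2 edges, and Quinn and Hiro are not directly tied, so nothing shorter exists. So d(Quinn,Hiro) = 2.

2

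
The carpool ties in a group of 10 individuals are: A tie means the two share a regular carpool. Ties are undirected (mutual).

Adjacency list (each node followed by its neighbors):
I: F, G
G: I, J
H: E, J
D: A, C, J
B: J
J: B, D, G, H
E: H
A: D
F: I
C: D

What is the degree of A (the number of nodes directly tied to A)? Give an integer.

A is directly tied to D. That is 1 neighbor, so the degree of A is 1.

1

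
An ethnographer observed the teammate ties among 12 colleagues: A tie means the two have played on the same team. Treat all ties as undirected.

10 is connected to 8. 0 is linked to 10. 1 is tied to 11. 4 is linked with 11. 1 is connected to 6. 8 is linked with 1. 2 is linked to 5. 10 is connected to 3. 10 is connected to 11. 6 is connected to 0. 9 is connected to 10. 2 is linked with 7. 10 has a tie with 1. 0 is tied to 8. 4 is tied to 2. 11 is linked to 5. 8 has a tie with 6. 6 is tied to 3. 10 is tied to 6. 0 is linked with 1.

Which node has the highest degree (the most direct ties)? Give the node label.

Degrees — 0:4, 1:5, 2:3, 3:2, 4:2, 5:2, 6:5, 7:1, 8:4, 9:1, 10:7, 11:4.
The maximum is 7, attained only by 10.

10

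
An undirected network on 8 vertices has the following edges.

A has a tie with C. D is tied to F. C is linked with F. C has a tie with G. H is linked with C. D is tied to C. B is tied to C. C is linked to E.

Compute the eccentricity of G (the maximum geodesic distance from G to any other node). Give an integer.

2

Distances from G: A:2, B:2, C:1, D:2, E:2, F:2, H:2.
The largest is 2 (to F, B, A, H, D, and E), so the eccentricity of G is 2.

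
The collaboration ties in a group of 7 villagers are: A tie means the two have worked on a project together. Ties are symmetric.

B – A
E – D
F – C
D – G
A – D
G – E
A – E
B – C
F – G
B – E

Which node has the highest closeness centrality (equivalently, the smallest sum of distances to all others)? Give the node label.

E

Farness (sum of distances to all others) for each node — A:10, B:9, C:11, D:10, E:8, F:11, G:9.
The smallest farness is 8, for E, so E has the highest closeness.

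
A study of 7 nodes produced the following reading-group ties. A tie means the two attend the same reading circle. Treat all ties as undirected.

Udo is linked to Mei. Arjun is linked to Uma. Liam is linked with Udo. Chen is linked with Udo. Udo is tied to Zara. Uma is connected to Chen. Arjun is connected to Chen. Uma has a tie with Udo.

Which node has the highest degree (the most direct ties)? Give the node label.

Degrees — Arjun:2, Chen:3, Liam:1, Mei:1, Udo:5, Uma:3, Zara:1.
The maximum is 5, attained only by Udo.

Udo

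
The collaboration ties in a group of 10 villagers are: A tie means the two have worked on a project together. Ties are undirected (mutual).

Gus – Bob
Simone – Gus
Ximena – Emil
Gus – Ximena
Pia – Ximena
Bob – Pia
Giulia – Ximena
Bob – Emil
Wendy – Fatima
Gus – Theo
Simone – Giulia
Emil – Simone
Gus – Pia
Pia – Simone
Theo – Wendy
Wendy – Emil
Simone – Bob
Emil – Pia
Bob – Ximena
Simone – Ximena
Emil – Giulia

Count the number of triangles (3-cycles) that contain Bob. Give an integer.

Bob's neighbors: Emil, Gus, Pia, Simone, and Ximena.
Neighbor pairs that are themselves tied: Bob–Emil–Pia; Bob–Emil–Simone; Bob–Emil–Ximena; Bob–Gus–Pia; Bob–Gus–Simone; Bob–Gus–Ximena; Bob–Pia–Simone; Bob–Pia–Ximena; Bob–Simone–Ximena. Each forms one triangle with Bob, for 9 in total.

9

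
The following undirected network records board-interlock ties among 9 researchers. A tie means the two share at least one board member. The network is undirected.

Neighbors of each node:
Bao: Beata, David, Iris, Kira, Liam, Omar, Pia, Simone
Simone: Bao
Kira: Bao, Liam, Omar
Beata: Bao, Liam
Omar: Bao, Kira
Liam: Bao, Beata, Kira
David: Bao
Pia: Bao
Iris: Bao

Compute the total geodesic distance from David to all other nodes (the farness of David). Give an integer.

15

Distances from David: Bao:1, Beata:2, Iris:2, Kira:2, Liam:2, Omar:2, Pia:2, Simone:2.
Sum = 1 + 2 + 2 + 2 + 2 + 2 + 2 + 2 = 15.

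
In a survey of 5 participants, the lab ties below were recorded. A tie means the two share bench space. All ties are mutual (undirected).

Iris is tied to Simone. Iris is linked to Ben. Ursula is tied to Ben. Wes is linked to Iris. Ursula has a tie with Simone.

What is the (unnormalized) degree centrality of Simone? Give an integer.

Simone is directly tied to Iris and Ursula. That is 2 neighbors, so the degree of Simone is 2.

2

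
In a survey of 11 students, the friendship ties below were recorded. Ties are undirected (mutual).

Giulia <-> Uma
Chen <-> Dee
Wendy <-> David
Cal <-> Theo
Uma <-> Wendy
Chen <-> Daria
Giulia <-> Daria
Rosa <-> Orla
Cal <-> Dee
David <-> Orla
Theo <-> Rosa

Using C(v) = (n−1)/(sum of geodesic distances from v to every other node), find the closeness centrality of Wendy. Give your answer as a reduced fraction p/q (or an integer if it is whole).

Distances from Wendy: Cal:5, Chen:4, Daria:3, David:1, Dee:5, Giulia:2, Orla:2, Rosa:3, Theo:4, Uma:1. Sum = 30.
n = 11, so closeness = 10/30 = 1/3.

1/3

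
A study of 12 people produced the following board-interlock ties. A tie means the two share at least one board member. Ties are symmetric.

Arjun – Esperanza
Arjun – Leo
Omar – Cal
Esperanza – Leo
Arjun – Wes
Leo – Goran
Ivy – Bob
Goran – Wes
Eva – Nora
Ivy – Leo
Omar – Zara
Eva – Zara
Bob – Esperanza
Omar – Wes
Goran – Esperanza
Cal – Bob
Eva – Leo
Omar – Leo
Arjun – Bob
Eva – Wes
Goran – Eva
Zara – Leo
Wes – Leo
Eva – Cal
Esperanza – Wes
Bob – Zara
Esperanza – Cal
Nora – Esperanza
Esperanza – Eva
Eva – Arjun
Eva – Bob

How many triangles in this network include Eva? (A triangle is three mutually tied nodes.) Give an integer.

16

Eva's neighbors: Arjun, Bob, Cal, Esperanza, Goran, Leo, Nora, Wes, and Zara.
Neighbor pairs that are themselves tied: Eva–Arjun–Bob; Eva–Arjun–Esperanza; Eva–Arjun–Leo; Eva–Arjun–Wes; Eva–Bob–Cal; Eva–Bob–Esperanza; Eva–Bob–Zara; Eva–Cal–Esperanza; Eva–Esperanza–Goran; Eva–Esperanza–Leo; Eva–Esperanza–Nora; Eva–Esperanza–Wes; Eva–Goran–Leo; Eva–Goran–Wes; Eva–Leo–Wes; Eva–Leo–Zara. Each forms one triangle with Eva, for 16 in total.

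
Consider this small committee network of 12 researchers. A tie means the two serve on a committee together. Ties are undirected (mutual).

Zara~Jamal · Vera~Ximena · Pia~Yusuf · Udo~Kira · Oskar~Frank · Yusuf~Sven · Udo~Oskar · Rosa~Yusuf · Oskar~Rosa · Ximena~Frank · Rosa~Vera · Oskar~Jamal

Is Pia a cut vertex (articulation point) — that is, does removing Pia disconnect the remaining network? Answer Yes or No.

Even without Pia, every remaining node can still reach every other (the residual graph is connected), so Pia is not a cut vertex.

No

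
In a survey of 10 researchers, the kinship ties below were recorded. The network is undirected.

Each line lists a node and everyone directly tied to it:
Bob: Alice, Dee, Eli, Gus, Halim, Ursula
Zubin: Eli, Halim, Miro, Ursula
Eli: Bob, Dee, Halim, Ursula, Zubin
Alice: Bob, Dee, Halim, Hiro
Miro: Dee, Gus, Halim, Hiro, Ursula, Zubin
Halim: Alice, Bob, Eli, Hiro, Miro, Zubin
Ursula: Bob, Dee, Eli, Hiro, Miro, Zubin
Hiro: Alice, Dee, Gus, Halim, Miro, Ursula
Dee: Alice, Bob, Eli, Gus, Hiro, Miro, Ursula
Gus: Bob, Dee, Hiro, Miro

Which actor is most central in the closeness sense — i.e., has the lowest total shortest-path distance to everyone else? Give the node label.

Dee

Farness (sum of distances to all others) for each node — Alice:14, Bob:12, Dee:11, Eli:13, Gus:14, Halim:12, Hiro:12, Miro:12, Ursula:12, Zubin:14.
The smallest farness is 11, for Dee, so Dee has the highest closeness.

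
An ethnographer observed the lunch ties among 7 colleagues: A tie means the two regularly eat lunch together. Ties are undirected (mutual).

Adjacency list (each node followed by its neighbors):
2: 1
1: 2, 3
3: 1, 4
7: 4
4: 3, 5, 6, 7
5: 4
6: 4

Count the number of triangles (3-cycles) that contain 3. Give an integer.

0

3's neighbors are 1 and 4, but none of them are tied to each other, so no triangle contains 3.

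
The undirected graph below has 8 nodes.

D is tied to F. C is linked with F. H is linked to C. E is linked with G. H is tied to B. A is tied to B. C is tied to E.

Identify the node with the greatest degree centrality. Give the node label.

C

Degrees — A:1, B:2, C:3, D:1, E:2, F:2, G:1, H:2.
The maximum is 3, attained only by C.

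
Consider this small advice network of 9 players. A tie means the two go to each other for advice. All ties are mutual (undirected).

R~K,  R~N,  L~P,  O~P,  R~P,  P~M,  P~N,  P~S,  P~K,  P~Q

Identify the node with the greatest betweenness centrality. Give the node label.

Unnormalized betweenness of each node: K:0, L:0, M:0, N:0, O:0, P:51/2, Q:0, R:1/2, S:0.
P has the largest value, 51/2, making it the main broker — the node through which the most shortest paths run.

P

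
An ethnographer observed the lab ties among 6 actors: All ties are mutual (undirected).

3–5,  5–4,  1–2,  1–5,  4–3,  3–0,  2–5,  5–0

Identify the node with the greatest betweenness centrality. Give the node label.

Unnormalized betweenness of each node: 0:0, 1:0, 2:0, 3:1/2, 4:0, 5:13/2.
5 has the largest value, 13/2, making it the main broker — the node through which the most shortest paths run.

5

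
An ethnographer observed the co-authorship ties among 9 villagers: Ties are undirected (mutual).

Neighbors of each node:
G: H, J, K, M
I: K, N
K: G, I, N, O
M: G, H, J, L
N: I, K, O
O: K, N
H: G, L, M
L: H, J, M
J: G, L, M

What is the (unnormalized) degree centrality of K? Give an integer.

4

K is directly tied to G, I, N, and O. That is 4 neighbors, so the degree of K is 4.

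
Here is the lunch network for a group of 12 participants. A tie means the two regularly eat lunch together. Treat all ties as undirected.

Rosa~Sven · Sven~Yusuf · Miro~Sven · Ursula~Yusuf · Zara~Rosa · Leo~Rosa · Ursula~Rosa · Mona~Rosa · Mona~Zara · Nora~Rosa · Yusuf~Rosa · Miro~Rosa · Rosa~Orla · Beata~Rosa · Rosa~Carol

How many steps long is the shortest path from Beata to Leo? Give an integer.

One shortest route is Beata – Rosa – Leo, which uses 2 edges, and Beata and Leo are not directly tied, so nothing shorter exists. So d(Beata,Leo) = 2.

2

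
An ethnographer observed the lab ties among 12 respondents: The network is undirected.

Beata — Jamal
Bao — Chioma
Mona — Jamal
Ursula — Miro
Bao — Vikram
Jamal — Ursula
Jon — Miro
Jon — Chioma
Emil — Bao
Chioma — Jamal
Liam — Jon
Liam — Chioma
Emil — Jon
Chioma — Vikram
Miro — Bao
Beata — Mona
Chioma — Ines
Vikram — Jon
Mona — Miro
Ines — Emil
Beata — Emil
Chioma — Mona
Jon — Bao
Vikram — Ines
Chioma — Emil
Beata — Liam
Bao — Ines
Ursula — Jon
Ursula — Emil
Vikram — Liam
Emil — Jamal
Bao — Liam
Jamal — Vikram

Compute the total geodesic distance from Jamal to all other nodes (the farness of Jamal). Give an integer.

16

Distances from Jamal: Bao:2, Beata:1, Chioma:1, Emil:1, Ines:2, Jon:2, Liam:2, Miro:2, Mona:1, Ursula:1, Vikram:1.
Sum = 2 + 1 + 1 + 1 + 2 + 2 + 2 + 2 + 1 + 1 + 1 = 16.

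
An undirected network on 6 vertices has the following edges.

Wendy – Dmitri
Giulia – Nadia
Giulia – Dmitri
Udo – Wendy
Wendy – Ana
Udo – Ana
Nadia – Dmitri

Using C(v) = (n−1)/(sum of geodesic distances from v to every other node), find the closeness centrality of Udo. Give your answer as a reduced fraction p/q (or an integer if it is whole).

1/2

Distances from Udo: Ana:1, Dmitri:2, Giulia:3, Nadia:3, Wendy:1. Sum = 10.
n = 6, so closeness = 5/10 = 1/2.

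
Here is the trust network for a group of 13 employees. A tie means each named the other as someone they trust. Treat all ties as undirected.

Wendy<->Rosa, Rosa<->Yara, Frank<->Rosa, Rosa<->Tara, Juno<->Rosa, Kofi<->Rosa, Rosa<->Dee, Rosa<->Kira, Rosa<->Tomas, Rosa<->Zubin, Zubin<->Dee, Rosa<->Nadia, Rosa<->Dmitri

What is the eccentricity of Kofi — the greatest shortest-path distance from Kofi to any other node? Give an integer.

Distances from Kofi: Dee:2, Dmitri:2, Frank:2, Juno:2, Kira:2, Nadia:2, Rosa:1, Tara:2, Tomas:2, Wendy:2, Yara:2, Zubin:2.
The largest is 2 (to Dmitri, Frank, Dee, Yara, Kira, Tomas, Juno, Nadia, Wendy, Tara, and Zubin), so the eccentricity of Kofi is 2.

2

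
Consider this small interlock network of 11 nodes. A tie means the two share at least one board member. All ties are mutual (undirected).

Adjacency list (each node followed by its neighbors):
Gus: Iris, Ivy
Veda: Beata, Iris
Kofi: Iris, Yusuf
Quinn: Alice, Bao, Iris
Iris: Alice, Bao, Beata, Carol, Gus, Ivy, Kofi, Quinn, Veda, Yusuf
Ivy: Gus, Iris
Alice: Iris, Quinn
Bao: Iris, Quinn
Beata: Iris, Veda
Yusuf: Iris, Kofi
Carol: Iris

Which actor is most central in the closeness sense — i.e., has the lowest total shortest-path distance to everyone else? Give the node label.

Farness (sum of distances to all others) for each node — Alice:18, Bao:18, Beata:18, Carol:19, Gus:18, Iris:10, Ivy:18, Kofi:18, Quinn:17, Veda:18, Yusuf:18.
The smallest farness is 10, for Iris, so Iris has the highest closeness.

Iris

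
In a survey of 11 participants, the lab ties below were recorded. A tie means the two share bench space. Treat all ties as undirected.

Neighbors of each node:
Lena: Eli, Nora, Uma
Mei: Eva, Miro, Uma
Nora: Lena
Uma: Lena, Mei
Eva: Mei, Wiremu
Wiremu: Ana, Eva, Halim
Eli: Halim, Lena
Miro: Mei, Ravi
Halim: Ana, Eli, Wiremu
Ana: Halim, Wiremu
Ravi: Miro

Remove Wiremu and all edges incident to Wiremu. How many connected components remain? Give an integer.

Wiremu's neighbors (Ana, Eva, and Halim) remain reachable from one another through other ties, so the rest of the network stays in one piece.

1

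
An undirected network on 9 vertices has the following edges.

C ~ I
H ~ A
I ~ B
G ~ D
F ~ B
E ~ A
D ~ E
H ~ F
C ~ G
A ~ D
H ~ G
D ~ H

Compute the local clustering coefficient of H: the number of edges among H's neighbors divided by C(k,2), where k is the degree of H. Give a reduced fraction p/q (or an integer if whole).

1/3

H's neighbors: A, D, F, and G (k = 4).
Possible neighbor pairs: C(4,2) = 6. Edges among them: A–D, D–G → e = 2.
Clustering(H) = 2/6 = 1/3.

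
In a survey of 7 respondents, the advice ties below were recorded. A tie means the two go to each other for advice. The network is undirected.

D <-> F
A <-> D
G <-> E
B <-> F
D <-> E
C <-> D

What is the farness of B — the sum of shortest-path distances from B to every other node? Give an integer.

Distances from B: A:3, C:3, D:2, E:3, F:1, G:4.
Sum = 3 + 3 + 2 + 3 + 1 + 4 = 16.

16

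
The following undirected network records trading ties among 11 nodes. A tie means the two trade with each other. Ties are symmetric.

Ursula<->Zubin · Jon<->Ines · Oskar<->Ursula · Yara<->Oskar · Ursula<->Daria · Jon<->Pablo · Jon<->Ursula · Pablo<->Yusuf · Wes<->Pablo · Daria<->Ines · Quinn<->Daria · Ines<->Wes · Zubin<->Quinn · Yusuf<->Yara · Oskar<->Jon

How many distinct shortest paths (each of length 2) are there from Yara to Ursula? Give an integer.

1

The shortest distance is 2, and the only length-2 path is Yara–Oskar–Ursula. So there is exactly 1 shortest path.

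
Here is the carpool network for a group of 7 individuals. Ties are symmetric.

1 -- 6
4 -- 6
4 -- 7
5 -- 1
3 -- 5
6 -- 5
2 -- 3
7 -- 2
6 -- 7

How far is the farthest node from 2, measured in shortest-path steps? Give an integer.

Distances from 2: 1:3, 3:1, 4:2, 5:2, 6:2, 7:1.
The largest is 3 (to 1), so the eccentricity of 2 is 3.

3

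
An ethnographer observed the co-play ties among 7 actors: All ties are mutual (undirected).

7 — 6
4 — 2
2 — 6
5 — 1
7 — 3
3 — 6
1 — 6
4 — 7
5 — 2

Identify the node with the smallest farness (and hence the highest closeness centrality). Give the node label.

6

Farness (sum of distances to all others) for each node — 1:11, 2:9, 3:11, 4:11, 5:12, 6:8, 7:10.
The smallest farness is 8, for 6, so 6 has the highest closeness.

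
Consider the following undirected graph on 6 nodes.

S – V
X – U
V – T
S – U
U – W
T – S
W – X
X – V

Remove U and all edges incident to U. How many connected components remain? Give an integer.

U's neighbors (S, W, and X) remain reachable from one another through other ties, so the rest of the network stays in one piece.

1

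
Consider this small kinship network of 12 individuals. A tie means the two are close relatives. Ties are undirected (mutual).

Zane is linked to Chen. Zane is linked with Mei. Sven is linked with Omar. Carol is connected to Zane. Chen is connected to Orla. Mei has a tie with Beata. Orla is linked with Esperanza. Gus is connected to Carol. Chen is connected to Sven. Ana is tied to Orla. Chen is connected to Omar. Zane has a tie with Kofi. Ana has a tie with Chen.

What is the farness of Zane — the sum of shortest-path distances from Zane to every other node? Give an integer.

19

Distances from Zane: Ana:2, Beata:2, Carol:1, Chen:1, Esperanza:3, Gus:2, Kofi:1, Mei:1, Omar:2, Orla:2, Sven:2.
Sum = 2 + 2 + 1 + 1 + 3 + 2 + 1 + 1 + 2 + 2 + 2 = 19.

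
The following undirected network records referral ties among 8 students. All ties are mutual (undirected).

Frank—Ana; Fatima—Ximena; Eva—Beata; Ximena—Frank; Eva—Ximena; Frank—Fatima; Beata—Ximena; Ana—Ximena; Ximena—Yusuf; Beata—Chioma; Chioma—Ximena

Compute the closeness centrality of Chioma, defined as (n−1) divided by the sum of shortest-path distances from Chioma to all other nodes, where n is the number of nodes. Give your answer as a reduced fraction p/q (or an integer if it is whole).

Distances from Chioma: Ana:2, Beata:1, Eva:2, Fatima:2, Frank:2, Ximena:1, Yusuf:2. Sum = 12.
n = 8, so closeness = 7/12.

7/12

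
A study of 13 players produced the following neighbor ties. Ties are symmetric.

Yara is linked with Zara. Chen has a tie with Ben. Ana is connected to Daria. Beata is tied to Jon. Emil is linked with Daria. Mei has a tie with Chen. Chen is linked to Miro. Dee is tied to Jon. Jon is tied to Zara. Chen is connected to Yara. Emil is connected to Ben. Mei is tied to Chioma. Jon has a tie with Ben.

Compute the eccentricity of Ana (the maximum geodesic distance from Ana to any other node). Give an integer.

6

Distances from Ana: Beata:5, Ben:3, Chen:4, Chioma:6, Daria:1, Dee:5, Emil:2, Jon:4, Mei:5, Miro:5, Yara:5, Zara:5.
The largest is 6 (to Chioma), so the eccentricity of Ana is 6.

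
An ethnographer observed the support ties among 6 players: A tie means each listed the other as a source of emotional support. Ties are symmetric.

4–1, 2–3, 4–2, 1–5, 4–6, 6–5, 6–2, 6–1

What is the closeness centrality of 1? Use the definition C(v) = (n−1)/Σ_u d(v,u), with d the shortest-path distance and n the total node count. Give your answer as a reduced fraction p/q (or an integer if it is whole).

Distances from 1: 2:2, 3:3, 4:1, 5:1, 6:1. Sum = 8.
n = 6, so closeness = 5/8.

5/8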